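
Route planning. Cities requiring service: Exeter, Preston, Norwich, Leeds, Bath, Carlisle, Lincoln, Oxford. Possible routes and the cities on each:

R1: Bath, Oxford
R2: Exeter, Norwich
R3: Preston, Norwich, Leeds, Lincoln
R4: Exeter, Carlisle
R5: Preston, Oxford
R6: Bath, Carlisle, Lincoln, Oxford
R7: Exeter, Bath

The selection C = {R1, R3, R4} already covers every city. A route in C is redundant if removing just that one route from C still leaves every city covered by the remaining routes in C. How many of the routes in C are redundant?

0

Drop R1: Bath, Oxford uncovered — not redundant.
Drop R3: Preston, Norwich, Leeds, Lincoln uncovered — not redundant.
Drop R4: Exeter, Carlisle uncovered — not redundant.
None of the routes in C is redundant.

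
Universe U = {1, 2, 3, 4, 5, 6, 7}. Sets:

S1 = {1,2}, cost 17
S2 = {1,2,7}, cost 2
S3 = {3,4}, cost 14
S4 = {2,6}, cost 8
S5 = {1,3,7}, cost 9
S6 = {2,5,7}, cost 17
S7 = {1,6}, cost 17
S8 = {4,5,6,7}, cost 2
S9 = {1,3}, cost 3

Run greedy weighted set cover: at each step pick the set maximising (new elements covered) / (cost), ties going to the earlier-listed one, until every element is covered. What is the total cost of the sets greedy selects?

7

Pick 1: S8 adds 4 new (4, 5, 6, 7) at cost 2 (ratio 4/2).
Pick 2: S2 adds 2 new (1, 2) at cost 2 (ratio 2/2).
Pick 3: S9 adds 1 new (3) at cost 3 (ratio 1/3).
Greedy total cost: 2 + 2 + 3 = 7.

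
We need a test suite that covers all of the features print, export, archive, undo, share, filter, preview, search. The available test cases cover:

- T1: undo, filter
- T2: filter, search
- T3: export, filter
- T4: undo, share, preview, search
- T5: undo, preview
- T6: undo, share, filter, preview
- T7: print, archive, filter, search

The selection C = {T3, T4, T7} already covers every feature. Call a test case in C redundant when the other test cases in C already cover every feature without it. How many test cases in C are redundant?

0

Drop T3: export uncovered — not redundant.
Drop T4: undo, share, preview uncovered — not redundant.
Drop T7: print, archive uncovered — not redundant.
None of the test cases in C is redundant.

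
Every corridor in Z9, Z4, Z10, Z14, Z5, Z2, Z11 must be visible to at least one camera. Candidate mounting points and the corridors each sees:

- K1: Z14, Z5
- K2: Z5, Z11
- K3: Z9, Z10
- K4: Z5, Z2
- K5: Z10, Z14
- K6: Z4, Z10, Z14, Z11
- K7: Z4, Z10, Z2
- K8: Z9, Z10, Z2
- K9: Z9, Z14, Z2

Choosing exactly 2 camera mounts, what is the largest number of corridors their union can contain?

Choosing K4, K6 covers {Z4, Z10, Z14, Z5, Z2, Z11} — 6 corridors.
No choice of 2 camera mounts does better; here Z9 is left uncovered.

6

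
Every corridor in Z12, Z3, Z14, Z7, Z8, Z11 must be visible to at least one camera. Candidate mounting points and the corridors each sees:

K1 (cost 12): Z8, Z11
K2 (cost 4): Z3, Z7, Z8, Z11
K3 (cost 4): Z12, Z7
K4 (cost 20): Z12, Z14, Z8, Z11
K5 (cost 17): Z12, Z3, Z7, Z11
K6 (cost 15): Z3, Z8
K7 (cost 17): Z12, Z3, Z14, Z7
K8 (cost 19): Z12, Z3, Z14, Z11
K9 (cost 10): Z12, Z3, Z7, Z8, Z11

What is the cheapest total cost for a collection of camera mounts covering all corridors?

21

K2, K7 cover every corridor at cost 4 + 17 = 21.
Any cover uses at least 2 camera mounts; among all covering selections none totals below 21.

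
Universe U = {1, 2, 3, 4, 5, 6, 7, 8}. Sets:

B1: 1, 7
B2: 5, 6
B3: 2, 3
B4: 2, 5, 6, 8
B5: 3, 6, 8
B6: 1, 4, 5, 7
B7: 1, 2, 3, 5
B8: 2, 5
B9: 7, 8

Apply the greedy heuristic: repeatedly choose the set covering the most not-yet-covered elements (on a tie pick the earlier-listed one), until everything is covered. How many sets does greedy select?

3

Pick 1: B4 covers 4 new elements (2, 5, 6, 8).
Pick 2: B6 covers 3 new elements (1, 4, 7).
Pick 3: B3 covers 1 new elements (3).
Greedy uses 3 sets.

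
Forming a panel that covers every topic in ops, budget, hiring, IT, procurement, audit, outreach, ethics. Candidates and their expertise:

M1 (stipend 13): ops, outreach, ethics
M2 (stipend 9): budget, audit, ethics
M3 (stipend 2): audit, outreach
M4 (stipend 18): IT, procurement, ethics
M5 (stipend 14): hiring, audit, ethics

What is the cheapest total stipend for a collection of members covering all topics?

M1, M2, M4, M5 cover every topic at stipend 13 + 9 + 18 + 14 = 54.
Any cover uses at least 4 members; among all covering selections none totals below 54.

54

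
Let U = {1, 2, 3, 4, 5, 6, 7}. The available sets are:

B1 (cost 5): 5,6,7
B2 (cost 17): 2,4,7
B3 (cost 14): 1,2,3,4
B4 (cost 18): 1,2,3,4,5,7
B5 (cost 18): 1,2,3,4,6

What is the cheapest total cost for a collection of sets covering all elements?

B1, B3 cover every element at cost 5 + 14 = 19.
Any cover uses at least 2 sets; among all covering selections none totals below 19.

19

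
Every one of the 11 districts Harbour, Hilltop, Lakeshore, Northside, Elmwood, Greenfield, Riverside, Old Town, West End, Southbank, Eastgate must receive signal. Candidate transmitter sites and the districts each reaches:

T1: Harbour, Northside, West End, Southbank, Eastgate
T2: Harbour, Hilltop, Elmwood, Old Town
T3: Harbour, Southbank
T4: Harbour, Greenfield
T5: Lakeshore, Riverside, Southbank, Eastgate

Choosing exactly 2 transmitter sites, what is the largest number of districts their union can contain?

8

Choosing T1, T2 covers {Harbour, Hilltop, Northside, Elmwood, Old Town, West End, Southbank, Eastgate} — 8 districts.
No choice of 2 transmitter sites does better; here Lakeshore, Greenfield, Riverside are left uncovered.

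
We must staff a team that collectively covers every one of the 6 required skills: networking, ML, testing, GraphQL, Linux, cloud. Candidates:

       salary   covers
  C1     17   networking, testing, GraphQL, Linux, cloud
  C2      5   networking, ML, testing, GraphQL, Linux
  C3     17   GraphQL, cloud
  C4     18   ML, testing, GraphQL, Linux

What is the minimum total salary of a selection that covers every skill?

C1, C2 cover every skill at salary 17 + 5 = 22.
Any cover uses at least 2 candidates; among all covering selections none totals below 22.

22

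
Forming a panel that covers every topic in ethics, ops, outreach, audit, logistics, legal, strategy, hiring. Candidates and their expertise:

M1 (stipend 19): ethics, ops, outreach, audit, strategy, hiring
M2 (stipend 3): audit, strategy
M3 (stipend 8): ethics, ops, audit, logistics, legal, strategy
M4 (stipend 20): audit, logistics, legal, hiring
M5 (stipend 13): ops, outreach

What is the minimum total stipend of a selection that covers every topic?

M1, M3 cover every topic at stipend 19 + 8 = 27.
Any cover uses at least 2 members; among all covering selections none totals below 27.

27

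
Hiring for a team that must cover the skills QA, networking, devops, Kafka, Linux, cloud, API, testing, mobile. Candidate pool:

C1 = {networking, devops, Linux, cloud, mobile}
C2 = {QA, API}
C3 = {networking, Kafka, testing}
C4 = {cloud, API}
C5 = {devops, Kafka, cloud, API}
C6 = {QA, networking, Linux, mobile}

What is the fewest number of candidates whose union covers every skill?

3

C1, C2, C3 together cover {QA, networking, devops, Kafka, Linux, cloud, API, testing, mobile} — every skill.
No 2 of the 6 candidates cover everything (all 15 pairs fall short), so 3 is minimum.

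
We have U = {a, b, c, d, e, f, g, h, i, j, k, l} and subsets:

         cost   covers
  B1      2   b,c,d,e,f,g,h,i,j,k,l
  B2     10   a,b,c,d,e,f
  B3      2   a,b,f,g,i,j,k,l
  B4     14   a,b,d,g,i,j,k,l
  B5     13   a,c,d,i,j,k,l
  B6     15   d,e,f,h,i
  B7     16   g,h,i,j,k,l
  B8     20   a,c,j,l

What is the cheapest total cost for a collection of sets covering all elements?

4

B1, B3 cover every element at cost 2 + 2 = 4.
Any cover uses at least 2 sets; among all covering selections none totals below 4.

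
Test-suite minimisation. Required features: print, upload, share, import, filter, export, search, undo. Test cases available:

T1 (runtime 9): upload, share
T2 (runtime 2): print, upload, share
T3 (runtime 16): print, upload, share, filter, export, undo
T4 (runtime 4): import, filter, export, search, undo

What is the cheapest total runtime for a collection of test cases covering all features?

T2, T4 cover every feature at runtime 2 + 4 = 6.
Any cover uses at least 2 test cases; among all covering selections none totals below 6.

6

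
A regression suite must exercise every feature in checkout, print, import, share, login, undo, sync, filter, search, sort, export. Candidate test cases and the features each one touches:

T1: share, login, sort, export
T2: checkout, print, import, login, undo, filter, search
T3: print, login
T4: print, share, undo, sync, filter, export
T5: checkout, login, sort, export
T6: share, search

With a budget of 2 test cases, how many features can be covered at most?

Choosing T1, T2 covers {checkout, print, import, share, login, undo, filter, search, sort, export} — 10 features.
No choice of 2 test cases does better; here sync is left uncovered.

10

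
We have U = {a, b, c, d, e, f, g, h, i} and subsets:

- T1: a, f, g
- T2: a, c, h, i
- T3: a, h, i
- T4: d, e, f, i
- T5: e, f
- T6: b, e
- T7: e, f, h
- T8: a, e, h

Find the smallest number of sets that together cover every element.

T1, T2, T4, T6 together cover {a, b, c, d, e, f, g, h, i} — every element.
No 3 of the 8 sets cover everything (all 56 triples fall short), so 4 is minimum.

4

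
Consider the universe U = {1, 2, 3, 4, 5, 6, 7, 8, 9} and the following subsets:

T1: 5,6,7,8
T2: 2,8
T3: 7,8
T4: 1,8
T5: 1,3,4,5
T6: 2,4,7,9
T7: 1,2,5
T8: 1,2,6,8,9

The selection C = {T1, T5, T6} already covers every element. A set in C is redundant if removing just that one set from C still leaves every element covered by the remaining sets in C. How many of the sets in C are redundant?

0

Drop T1: 6, 8 uncovered — not redundant.
Drop T5: 1, 3 uncovered — not redundant.
Drop T6: 2, 9 uncovered — not redundant.
None of the sets in C is redundant.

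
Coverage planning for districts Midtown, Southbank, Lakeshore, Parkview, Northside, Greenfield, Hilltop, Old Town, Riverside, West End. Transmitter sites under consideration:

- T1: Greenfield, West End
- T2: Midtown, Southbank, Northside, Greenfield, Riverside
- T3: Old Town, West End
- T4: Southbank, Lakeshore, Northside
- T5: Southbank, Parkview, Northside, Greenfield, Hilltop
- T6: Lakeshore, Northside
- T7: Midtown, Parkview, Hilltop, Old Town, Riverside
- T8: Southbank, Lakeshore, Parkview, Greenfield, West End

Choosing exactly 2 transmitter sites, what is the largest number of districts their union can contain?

Choosing T7, T8 covers {Midtown, Southbank, Lakeshore, Parkview, Greenfield, Hilltop, Old Town, Riverside, West End} — 9 districts.
No choice of 2 transmitter sites does better; here Northside is left uncovered.

9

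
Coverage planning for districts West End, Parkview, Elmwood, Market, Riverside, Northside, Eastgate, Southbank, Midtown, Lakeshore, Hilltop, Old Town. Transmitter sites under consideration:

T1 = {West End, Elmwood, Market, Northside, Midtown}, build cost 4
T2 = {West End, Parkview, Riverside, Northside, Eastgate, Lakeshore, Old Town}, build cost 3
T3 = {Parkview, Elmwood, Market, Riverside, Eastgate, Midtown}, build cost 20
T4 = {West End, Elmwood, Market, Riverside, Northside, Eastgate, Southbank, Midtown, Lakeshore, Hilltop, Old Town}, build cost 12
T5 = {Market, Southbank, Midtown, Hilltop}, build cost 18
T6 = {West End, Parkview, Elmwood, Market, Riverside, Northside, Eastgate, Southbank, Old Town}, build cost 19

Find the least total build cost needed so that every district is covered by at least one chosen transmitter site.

15

T2, T4 cover every district at build cost 3 + 12 = 15.
Any cover uses at least 2 transmitter sites; among all covering selections none totals below 15.
Greedy by coverage-per-build cost would pick T2, T1, T4 for 19 — worse than the optimum 15.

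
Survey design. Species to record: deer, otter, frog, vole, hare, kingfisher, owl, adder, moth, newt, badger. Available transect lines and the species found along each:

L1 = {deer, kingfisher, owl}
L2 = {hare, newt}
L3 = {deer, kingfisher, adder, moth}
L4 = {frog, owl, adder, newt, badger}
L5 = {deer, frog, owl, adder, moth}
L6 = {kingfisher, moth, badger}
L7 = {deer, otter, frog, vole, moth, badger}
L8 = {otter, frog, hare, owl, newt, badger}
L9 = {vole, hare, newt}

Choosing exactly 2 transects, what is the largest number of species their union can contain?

Choosing L3, L8 covers {deer, otter, frog, hare, kingfisher, owl, adder, moth, newt, badger} — 10 species.
No choice of 2 transects does better; here vole is left uncovered.

10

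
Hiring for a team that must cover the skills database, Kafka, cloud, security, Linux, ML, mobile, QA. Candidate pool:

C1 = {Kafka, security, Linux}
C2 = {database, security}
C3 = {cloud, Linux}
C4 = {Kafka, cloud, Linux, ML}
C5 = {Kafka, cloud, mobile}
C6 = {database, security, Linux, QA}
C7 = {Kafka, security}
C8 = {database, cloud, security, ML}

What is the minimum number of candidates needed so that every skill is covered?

C4, C5, C6 together cover {database, Kafka, cloud, security, Linux, ML, mobile, QA} — every skill.
No 2 of the 8 candidates cover everything (all 28 pairs fall short), so 3 is minimum.

3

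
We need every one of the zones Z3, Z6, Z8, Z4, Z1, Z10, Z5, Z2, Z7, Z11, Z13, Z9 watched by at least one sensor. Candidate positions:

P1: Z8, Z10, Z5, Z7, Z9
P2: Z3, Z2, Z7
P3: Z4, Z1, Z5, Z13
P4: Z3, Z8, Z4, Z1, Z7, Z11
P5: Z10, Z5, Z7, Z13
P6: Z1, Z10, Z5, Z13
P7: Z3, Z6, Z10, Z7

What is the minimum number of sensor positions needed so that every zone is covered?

P1, P2, P3, P4, P7 together cover {Z3, Z6, Z8, Z4, Z1, Z10, Z5, Z2, Z7, Z11, Z13, Z9} — every zone.
No 4 of the 7 sensor positions cover everything (all 35 size-4 selections fall short), so 5 is minimum.

5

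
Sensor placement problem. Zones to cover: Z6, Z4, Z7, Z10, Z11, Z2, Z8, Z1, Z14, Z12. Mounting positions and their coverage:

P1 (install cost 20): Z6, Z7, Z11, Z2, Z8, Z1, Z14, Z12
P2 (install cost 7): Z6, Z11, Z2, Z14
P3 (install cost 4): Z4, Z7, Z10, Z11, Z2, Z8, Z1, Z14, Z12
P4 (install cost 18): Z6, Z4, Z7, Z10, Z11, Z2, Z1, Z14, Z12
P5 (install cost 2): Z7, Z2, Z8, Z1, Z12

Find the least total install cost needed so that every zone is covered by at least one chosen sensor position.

P2, P3 cover every zone at install cost 7 + 4 = 11.
Any cover uses at least 2 sensor positions; among all covering selections none totals below 11.
Greedy by coverage-per-install cost would pick P5, P3, P2 for 13 — worse than the optimum 11.

11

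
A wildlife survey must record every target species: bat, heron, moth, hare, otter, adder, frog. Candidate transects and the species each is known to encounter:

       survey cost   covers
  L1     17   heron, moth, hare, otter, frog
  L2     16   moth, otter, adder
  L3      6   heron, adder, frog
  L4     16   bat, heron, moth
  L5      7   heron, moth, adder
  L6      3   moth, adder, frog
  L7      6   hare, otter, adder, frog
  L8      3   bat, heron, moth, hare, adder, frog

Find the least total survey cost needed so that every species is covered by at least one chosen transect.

9

L7, L8 cover every species at survey cost 6 + 3 = 9.
Any cover uses at least 2 transects; among all covering selections none totals below 9.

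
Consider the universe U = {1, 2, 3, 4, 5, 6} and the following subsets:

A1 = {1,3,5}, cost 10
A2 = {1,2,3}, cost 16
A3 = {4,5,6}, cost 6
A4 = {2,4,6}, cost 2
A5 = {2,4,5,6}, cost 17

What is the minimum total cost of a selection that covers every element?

A1, A4 cover every element at cost 10 + 2 = 12.
Any cover uses at least 2 sets; among all covering selections none totals below 12.

12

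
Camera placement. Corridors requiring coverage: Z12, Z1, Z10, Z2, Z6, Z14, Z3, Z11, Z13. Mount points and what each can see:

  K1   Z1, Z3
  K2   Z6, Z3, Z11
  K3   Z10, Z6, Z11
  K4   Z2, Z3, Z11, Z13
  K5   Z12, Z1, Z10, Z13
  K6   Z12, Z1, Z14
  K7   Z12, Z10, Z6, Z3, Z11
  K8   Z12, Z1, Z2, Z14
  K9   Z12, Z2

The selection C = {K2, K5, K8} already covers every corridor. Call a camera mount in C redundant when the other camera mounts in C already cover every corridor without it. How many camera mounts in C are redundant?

Drop K2: Z6, Z3, Z11 uncovered — not redundant.
Drop K5: Z10, Z13 uncovered — not redundant.
Drop K8: Z2, Z14 uncovered — not redundant.
None of the camera mounts in C is redundant.

0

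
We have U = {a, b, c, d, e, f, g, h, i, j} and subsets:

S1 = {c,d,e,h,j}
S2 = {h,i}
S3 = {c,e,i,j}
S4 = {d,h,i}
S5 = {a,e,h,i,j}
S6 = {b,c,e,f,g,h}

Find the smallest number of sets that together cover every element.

S1, S5, S6 together cover {a, b, c, d, e, f, g, h, i, j} — every element.
No 2 of the 6 sets cover everything (all 15 pairs fall short), so 3 is minimum.

3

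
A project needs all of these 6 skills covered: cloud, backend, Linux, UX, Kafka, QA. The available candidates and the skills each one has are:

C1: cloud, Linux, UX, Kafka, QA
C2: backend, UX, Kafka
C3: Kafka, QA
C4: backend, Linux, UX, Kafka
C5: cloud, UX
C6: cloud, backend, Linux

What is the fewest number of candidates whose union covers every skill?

2

C1, C2 together cover {cloud, backend, Linux, UX, Kafka, QA} — every skill.
No single candidate contains all 6 skills, so 2 is optimal.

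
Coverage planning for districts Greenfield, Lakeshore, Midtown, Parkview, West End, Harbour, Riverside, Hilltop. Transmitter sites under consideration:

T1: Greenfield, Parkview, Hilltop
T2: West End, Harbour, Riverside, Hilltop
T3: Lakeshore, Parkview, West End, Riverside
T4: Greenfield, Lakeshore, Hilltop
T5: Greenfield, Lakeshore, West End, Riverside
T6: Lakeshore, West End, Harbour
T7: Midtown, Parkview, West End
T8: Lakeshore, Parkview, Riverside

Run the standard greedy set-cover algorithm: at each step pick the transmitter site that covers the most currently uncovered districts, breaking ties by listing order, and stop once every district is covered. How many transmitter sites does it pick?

Pick 1: T2 covers 4 new districts (West End, Harbour, Riverside, Hilltop).
Pick 2: T1 covers 2 new districts (Greenfield, Parkview).
Pick 3: T3 covers 1 new districts (Lakeshore).
Pick 4: T7 covers 1 new districts (Midtown).
Greedy uses 4 transmitter sites. (The true minimum is 3.)

4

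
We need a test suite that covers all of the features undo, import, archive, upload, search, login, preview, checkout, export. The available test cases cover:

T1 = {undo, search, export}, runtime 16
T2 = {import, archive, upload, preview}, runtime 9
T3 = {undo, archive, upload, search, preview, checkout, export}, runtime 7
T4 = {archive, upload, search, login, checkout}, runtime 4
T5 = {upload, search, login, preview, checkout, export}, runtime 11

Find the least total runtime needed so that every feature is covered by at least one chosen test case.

T2, T3, T4 cover every feature at runtime 9 + 7 + 4 = 20.
Any cover uses at least 3 test cases; among all covering selections none totals below 20.

20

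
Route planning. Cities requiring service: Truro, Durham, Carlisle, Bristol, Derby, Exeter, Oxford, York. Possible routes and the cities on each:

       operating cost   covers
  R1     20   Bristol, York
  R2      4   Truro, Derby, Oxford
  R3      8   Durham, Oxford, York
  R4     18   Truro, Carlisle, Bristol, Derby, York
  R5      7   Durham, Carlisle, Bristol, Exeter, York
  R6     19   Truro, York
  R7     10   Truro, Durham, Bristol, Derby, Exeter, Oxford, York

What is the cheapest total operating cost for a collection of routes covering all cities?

R2, R5 cover every city at operating cost 4 + 7 = 11.
Any cover uses at least 2 routes; among all covering selections none totals below 11.

11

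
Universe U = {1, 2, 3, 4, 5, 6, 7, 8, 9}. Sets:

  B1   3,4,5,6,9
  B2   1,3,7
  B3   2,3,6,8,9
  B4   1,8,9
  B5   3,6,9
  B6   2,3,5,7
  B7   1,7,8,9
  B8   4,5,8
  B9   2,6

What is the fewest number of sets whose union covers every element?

3

B1, B2, B3 together cover {1, 2, 3, 4, 5, 6, 7, 8, 9} — every element.
No 2 of the 9 sets cover everything (all 36 pairs fall short), so 3 is minimum.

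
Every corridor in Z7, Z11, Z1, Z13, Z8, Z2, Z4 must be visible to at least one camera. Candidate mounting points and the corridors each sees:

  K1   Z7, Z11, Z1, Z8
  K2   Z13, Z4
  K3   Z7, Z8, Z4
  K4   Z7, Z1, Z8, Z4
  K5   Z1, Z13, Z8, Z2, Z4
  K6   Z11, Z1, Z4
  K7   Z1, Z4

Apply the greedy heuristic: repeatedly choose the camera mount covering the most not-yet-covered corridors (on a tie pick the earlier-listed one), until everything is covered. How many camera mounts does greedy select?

2

Pick 1: K5 covers 5 new corridors (Z1, Z13, Z8, Z2, Z4).
Pick 2: K1 covers 2 new corridors (Z7, Z11).
Greedy uses 2 camera mounts.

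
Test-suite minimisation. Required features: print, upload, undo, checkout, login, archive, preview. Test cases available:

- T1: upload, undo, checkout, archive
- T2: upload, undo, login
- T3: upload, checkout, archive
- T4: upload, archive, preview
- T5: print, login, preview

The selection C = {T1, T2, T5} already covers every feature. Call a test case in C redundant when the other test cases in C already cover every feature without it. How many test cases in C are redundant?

Drop T1: checkout, archive uncovered — not redundant.
Drop T2: the rest still cover every feature — redundant.
Drop T5: print, preview uncovered — not redundant.
1 redundant: T2.

1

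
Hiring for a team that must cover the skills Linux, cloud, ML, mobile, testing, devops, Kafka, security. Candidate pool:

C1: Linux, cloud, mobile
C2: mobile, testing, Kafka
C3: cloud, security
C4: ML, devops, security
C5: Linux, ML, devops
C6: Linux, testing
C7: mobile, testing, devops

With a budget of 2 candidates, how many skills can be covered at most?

6

Choosing C1, C4 covers {Linux, cloud, ML, mobile, devops, security} — 6 skills.
No choice of 2 candidates does better; here testing, Kafka are left uncovered.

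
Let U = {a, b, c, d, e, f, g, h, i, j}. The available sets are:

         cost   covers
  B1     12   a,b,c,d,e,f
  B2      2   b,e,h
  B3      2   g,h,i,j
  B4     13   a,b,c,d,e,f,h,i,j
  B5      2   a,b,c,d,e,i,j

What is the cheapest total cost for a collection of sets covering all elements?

B1, B3 cover every element at cost 12 + 2 = 14.
Any cover uses at least 2 sets; among all covering selections none totals below 14.
Greedy by coverage-per-cost would pick B5, B3, B1 for 16 — worse than the optimum 14.

14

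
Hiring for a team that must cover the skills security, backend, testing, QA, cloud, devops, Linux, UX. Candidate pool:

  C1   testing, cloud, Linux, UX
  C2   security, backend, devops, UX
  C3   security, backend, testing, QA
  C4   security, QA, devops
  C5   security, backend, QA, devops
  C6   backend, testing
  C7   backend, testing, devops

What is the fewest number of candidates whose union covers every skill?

2

C1, C5 together cover {security, backend, testing, QA, cloud, devops, Linux, UX} — every skill.
No single candidate contains all 8 skills, so 2 is optimal.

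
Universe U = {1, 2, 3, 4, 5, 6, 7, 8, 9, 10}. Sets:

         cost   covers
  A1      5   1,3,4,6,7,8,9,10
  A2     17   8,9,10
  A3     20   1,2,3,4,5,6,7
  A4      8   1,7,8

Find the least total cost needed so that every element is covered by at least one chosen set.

A1, A3 cover every element at cost 5 + 20 = 25.
Any cover uses at least 2 sets; among all covering selections none totals below 25.

25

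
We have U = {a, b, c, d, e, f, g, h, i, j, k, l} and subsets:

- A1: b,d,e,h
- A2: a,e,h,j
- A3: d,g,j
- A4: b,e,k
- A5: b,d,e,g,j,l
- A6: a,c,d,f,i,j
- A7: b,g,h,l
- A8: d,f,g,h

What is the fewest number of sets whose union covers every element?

A4, A6, A7 together cover {a, b, c, d, e, f, g, h, i, j, k, l} — every element.
No 2 of the 8 sets cover everything (all 28 pairs fall short), so 3 is minimum.
Greedy (largest uncovered first) would take A5, A6, A1, A4 — 4 sets — but 3 suffice.

3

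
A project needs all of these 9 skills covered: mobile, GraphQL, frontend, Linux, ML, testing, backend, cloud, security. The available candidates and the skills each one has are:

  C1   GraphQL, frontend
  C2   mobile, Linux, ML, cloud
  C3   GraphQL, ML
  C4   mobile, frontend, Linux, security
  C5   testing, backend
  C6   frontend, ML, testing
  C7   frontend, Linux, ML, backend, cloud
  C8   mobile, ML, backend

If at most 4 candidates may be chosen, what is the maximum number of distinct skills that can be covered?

9

Choosing C1, C2, C4, C5 covers {mobile, GraphQL, frontend, Linux, ML, testing, backend, cloud, security} — 9 skills.
That is all 9 skills.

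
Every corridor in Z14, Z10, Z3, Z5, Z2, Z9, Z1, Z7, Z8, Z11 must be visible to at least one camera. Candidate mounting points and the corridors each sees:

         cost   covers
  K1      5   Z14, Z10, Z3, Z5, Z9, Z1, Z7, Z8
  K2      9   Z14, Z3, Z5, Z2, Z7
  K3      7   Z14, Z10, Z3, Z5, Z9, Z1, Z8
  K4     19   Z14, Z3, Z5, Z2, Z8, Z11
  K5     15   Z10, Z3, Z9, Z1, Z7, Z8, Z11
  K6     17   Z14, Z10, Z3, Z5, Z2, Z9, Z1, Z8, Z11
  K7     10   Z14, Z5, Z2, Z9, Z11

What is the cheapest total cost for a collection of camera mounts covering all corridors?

15

K1, K7 cover every corridor at cost 5 + 10 = 15.
Any cover uses at least 2 camera mounts; among all covering selections none totals below 15.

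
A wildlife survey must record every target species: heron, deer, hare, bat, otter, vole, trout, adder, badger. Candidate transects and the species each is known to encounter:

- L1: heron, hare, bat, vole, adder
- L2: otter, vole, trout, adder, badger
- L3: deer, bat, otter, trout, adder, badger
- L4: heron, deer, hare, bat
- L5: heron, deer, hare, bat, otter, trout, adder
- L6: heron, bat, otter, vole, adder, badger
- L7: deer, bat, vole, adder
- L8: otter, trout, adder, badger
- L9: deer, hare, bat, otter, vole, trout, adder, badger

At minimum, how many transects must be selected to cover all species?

2

L1, L3 together cover {heron, deer, hare, bat, otter, vole, trout, adder, badger} — every species.
No single transect contains all 9 species, so 2 is optimal.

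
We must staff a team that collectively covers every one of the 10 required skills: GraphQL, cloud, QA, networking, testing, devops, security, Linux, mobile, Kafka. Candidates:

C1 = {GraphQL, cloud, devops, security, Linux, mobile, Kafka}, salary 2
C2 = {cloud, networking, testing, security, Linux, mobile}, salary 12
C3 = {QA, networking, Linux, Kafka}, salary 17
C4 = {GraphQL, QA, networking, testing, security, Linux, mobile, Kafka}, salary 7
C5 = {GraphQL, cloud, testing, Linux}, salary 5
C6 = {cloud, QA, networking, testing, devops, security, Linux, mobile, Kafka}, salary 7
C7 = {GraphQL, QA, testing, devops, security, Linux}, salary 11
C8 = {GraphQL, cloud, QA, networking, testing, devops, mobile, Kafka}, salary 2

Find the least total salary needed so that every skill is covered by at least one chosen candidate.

C1, C8 cover every skill at salary 2 + 2 = 4.
Any cover uses at least 2 candidates; among all covering selections none totals below 4.

4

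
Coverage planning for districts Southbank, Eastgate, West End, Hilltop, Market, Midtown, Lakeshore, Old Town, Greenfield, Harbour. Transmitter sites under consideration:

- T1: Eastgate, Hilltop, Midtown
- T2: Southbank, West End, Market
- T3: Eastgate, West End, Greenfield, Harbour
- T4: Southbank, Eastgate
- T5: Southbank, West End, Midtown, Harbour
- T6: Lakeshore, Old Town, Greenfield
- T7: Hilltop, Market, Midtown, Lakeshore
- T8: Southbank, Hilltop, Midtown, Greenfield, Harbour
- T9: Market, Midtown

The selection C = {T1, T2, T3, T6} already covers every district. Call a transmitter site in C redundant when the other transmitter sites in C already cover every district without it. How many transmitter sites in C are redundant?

Drop T1: Hilltop, Midtown uncovered — not redundant.
Drop T2: Southbank, Market uncovered — not redundant.
Drop T3: Harbour uncovered — not redundant.
Drop T6: Lakeshore, Old Town uncovered — not redundant.
None of the transmitter sites in C is redundant.

0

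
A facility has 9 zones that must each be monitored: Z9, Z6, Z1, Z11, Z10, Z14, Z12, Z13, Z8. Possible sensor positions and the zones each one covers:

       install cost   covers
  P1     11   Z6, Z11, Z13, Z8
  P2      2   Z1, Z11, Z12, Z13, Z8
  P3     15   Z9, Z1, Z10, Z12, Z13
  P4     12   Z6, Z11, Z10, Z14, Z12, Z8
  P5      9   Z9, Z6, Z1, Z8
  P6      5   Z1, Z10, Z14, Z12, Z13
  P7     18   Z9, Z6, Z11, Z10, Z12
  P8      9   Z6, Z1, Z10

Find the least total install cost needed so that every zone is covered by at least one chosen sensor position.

16

P2, P5, P6 cover every zone at install cost 2 + 9 + 5 = 16.
Any cover uses at least 2 sensor positions; among all covering selections none totals below 16.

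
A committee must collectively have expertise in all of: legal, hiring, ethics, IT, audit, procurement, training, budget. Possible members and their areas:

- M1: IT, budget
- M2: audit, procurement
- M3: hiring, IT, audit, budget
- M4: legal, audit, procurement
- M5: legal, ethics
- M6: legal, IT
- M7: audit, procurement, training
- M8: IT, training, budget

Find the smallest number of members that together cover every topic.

3

M3, M5, M7 together cover {legal, hiring, ethics, IT, audit, procurement, training, budget} — every topic.
No 2 of the 8 members cover everything (all 28 pairs fall short), so 3 is minimum.
Greedy (largest uncovered first) would take M3, M4, M5, M7 — 4 members — but 3 suffice.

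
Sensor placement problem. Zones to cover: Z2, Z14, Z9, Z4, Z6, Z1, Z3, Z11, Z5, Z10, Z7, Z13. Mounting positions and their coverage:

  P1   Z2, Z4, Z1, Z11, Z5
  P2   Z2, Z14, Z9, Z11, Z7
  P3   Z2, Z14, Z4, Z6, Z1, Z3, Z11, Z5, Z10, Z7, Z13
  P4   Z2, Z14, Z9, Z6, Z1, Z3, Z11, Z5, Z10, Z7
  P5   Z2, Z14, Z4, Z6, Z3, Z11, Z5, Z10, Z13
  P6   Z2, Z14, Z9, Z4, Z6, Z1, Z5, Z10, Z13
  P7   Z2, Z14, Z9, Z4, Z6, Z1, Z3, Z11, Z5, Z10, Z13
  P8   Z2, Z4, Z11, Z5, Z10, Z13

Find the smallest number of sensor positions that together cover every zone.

P2, P3 together cover {Z2, Z14, Z9, Z4, Z6, Z1, Z3, Z11, Z5, Z10, Z7, Z13} — every zone.
No single sensor position contains all 12 zones, so 2 is optimal.

2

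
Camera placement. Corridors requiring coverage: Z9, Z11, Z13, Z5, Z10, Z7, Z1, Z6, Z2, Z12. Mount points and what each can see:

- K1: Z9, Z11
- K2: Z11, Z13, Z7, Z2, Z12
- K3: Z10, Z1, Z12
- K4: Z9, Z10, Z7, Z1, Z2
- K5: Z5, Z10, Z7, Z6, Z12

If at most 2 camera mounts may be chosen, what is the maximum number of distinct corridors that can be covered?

Choosing K2, K4 covers {Z9, Z11, Z13, Z10, Z7, Z1, Z2, Z12} — 8 corridors.
No choice of 2 camera mounts does better; here Z5, Z6 are left uncovered.

8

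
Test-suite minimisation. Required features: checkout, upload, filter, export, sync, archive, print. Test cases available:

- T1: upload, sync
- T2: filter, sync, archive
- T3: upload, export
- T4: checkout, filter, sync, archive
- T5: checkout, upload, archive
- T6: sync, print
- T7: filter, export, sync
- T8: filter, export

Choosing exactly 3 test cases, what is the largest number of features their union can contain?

Choosing T3, T4, T6 covers {checkout, upload, filter, export, sync, archive, print} — 7 features.
That is all 7 features.

7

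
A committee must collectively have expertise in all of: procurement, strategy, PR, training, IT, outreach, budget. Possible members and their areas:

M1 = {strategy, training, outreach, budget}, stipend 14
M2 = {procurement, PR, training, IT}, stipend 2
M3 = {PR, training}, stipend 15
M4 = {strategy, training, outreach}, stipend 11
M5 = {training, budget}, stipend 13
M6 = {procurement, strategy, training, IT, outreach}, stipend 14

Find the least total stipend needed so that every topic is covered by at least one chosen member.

M1, M2 cover every topic at stipend 14 + 2 = 16.
Any cover uses at least 2 members; among all covering selections none totals below 16.

16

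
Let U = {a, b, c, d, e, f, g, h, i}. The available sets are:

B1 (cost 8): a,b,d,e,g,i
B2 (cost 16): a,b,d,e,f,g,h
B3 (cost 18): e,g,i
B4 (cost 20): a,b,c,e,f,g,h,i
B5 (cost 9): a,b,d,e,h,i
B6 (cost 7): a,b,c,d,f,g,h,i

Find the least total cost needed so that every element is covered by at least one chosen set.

15

B1, B6 cover every element at cost 8 + 7 = 15.
Any cover uses at least 2 sets; among all covering selections none totals below 15.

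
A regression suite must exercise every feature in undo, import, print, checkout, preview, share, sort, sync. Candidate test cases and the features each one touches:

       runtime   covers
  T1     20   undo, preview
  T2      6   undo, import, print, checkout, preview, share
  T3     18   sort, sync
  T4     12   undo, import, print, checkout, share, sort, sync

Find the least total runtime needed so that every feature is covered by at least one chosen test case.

T2, T4 cover every feature at runtime 6 + 12 = 18.
Any cover uses at least 2 test cases; among all covering selections none totals below 18.

18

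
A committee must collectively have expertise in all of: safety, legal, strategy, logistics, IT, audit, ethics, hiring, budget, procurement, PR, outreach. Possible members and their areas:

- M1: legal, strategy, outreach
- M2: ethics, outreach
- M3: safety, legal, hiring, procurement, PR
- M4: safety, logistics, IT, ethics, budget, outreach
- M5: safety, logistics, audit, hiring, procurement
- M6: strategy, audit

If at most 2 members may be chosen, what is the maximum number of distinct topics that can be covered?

Choosing M3, M4 covers {safety, legal, logistics, IT, ethics, hiring, budget, procurement, PR, outreach} — 10 topics.
No choice of 2 members does better; here strategy, audit are left uncovered.

10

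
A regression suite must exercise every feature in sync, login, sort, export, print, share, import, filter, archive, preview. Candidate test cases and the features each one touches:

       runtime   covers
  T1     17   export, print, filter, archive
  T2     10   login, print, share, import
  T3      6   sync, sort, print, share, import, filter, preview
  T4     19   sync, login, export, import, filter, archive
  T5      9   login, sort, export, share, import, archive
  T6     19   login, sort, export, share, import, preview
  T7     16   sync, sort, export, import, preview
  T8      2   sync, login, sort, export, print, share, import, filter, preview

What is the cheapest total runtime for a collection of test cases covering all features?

T5, T8 cover every feature at runtime 9 + 2 = 11.
Any cover uses at least 2 test cases; among all covering selections none totals below 11.

11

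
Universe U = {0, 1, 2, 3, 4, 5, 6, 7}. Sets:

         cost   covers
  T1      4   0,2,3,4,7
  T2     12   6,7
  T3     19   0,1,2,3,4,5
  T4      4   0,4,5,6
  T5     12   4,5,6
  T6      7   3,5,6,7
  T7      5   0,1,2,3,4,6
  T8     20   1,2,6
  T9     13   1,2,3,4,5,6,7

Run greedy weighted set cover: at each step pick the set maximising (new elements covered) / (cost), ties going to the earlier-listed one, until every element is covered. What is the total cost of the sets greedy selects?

13

Pick 1: T1 adds 5 new (0, 2, 3, 4, 7) at cost 4 (ratio 5/4).
Pick 2: T4 adds 2 new (5, 6) at cost 4 (ratio 2/4).
Pick 3: T7 adds 1 new (1) at cost 5 (ratio 1/5).
Greedy total cost: 4 + 4 + 5 = 13. (The true optimum is 12, so greedy overshoots here.)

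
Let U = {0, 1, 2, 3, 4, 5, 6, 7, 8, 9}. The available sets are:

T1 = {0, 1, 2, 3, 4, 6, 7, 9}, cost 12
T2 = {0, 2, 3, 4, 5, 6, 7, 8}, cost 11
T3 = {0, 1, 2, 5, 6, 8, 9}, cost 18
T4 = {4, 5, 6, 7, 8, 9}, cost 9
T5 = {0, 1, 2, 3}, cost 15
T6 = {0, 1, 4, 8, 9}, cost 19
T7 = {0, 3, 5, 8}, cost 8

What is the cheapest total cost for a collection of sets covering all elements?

20

T1, T7 cover every element at cost 12 + 8 = 20.
Any cover uses at least 2 sets; among all covering selections none totals below 20.
Greedy by coverage-per-cost would pick T2, T1 for 23 — worse than the optimum 20.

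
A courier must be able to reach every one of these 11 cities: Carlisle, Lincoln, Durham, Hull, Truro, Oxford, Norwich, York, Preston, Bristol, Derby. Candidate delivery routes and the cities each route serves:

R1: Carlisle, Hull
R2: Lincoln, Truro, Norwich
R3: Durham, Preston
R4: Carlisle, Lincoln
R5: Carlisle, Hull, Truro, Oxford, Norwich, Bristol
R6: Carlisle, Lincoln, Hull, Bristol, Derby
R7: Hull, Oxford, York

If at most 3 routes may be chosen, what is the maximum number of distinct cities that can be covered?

Choosing R3, R5, R6 covers {Carlisle, Lincoln, Durham, Hull, Truro, Oxford, Norwich, Preston, Bristol, Derby} — 10 cities.
No choice of 3 routes does better; here York is left uncovered.

10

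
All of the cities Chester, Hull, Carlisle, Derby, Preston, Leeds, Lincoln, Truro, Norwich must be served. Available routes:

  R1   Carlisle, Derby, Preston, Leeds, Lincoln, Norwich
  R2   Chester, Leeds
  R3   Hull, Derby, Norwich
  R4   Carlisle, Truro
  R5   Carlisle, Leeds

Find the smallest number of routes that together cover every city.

4

R1, R2, R3, R4 together cover {Chester, Hull, Carlisle, Derby, Preston, Leeds, Lincoln, Truro, Norwich} — every city.
No 3 of the 5 routes cover everything (all 10 triples fall short), so 4 is minimum.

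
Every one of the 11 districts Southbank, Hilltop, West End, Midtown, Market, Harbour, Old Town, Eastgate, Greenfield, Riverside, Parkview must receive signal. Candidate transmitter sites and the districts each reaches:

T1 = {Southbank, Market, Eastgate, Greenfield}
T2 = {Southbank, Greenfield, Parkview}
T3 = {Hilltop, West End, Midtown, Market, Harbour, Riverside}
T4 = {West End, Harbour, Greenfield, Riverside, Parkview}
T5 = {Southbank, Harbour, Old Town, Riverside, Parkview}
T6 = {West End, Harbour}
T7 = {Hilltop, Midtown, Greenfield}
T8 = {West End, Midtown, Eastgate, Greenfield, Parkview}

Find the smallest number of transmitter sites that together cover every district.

T1, T3, T5 together cover {Southbank, Hilltop, West End, Midtown, Market, Harbour, Old Town, Eastgate, Greenfield, Riverside, Parkview} — every district.
No 2 of the 8 transmitter sites cover everything (all 28 pairs fall short), so 3 is minimum.

3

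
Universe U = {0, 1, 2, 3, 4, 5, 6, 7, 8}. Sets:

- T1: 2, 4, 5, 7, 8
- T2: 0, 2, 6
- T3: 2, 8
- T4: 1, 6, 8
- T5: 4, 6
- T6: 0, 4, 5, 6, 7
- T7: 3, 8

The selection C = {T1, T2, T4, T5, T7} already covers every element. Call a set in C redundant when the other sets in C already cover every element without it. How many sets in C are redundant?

1

Drop T1: 5, 7 uncovered — not redundant.
Drop T2: 0 uncovered — not redundant.
Drop T4: 1 uncovered — not redundant.
Drop T5: the rest still cover every element — redundant.
Drop T7: 3 uncovered — not redundant.
1 redundant: T5.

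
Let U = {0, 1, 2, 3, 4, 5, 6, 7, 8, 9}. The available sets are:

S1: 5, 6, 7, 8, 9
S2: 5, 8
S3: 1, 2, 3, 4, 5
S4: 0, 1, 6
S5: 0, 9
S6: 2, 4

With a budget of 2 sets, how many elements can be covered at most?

Choosing S1, S3 covers {1, 2, 3, 4, 5, 6, 7, 8, 9} — 9 elements.
No choice of 2 sets does better; here 0 is left uncovered.

9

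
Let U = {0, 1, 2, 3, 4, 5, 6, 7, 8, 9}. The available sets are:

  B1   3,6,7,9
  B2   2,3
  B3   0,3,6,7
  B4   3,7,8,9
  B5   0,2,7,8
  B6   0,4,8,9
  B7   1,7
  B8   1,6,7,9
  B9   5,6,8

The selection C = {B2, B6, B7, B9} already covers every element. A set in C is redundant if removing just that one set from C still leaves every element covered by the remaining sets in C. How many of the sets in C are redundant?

Drop B2: 2, 3 uncovered — not redundant.
Drop B6: 0, 4, 9 uncovered — not redundant.
Drop B7: 1, 7 uncovered — not redundant.
Drop B9: 5, 6 uncovered — not redundant.
None of the sets in C is redundant.

0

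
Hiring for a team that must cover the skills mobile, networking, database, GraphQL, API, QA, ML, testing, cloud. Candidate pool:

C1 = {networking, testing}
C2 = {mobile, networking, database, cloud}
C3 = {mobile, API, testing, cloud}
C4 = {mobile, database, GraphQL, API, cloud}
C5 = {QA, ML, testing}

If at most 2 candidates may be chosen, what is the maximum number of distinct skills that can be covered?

8

Choosing C4, C5 covers {mobile, database, GraphQL, API, QA, ML, testing, cloud} — 8 skills.
No choice of 2 candidates does better; here networking is left uncovered.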